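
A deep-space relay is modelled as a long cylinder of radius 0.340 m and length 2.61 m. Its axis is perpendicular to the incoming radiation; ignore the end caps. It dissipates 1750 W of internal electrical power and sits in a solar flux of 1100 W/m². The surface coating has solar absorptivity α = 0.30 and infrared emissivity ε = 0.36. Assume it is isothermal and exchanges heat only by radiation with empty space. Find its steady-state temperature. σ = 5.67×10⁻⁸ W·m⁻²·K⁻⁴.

At steady state, absorbed solar power + internal power = radiated power.
Absorbed: α·S·A_cross = 0.30·1100·1.775 = 585.7 W (cross-section 2rL).
Total input = 585.7 + 1750 = 2336 W.
Radiated: εσ·A_surf·T⁴ with A_surf = 2πrL = 5.576 m².
T⁴ = 2336/(0.36·5.67×10⁻⁸·5.576) = 2.052×10¹⁰ K⁴.

T ≈ 378 K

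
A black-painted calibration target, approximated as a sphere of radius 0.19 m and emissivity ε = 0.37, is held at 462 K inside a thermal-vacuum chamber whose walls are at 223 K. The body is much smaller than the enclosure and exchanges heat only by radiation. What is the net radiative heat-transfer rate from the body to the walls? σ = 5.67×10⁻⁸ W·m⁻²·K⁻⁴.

P_net ≈ 410 W

For a small grey body in a large enclosure: P_net = εσA(T_body⁴ − T_wall⁴).
A = 4πr² = 0.4536 m²; T_body⁴ − T_wall⁴ = 4.556×10¹⁰ − 2.473×10⁹ = 4.309×10¹⁰ K⁴.
|P_net| = 0.37·5.67×10⁻⁸·0.4536·4.309×10¹⁰.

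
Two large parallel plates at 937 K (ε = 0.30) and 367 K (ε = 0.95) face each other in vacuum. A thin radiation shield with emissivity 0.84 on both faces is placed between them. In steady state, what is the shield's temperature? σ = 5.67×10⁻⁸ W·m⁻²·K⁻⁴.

In steady state the net flux on the hot side equals that on the cold side.
σ(T₁⁴−T_s⁴)/D₁ = σ(T_s⁴−T₂⁴)/D₂, with D₁ = 1/ε₁+1/ε_s−1 = 3.524, D₂ = 1/ε_s+1/ε₂−1 = 1.243.
Solve for T_s⁴: T_s⁴ = (D₂·T₁⁴ + D₁·T₂⁴)/(D₁+D₂) = 2.144×10¹¹ K⁴.

T_s ≈ 680 K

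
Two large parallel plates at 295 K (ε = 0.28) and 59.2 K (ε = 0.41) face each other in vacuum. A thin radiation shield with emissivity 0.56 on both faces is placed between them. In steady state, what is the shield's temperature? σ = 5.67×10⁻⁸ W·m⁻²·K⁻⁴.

T_s ≈ 238 K

In steady state the net flux on the hot side equals that on the cold side.
σ(T₁⁴−T_s⁴)/D₁ = σ(T_s⁴−T₂⁴)/D₂, with D₁ = 1/ε₁+1/ε_s−1 = 4.357, D₂ = 1/ε_s+1/ε₂−1 = 3.225.
Solve for T_s⁴: T_s⁴ = (D₂·T₁⁴ + D₁·T₂⁴)/(D₁+D₂) = 3.228×10⁹ K⁴.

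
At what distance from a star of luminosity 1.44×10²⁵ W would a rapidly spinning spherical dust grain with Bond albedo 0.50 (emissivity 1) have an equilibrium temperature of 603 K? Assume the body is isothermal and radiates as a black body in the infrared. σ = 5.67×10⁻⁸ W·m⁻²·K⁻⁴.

For an isothermal black-emitting sphere, (1−a)S·πr² = σ·4πr²·T⁴ ⇒ S = 4σT⁴/(1−a).
S = 4·5.67×10⁻⁸·(603)⁴/0.500 = 59970 W/m².
Flux falls as S = L/(4πd²), so d = √(L/(4πS)) = √(1.44×10²⁵/(4π·59970)).

d ≈ 4.37×10⁹ m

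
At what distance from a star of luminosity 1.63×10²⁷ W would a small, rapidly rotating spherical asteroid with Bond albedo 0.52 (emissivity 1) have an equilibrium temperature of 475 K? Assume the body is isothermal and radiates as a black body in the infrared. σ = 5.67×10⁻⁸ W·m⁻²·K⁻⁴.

For an isothermal black-emitting sphere, (1−a)S·πr² = σ·4πr²·T⁴ ⇒ S = 4σT⁴/(1−a).
S = 4·5.67×10⁻⁸·(475)⁴/0.480 = 24050 W/m².
Flux falls as S = L/(4πd²), so d = √(L/(4πS)) = √(1.63×10²⁷/(4π·24050)).

d ≈ 7.34×10¹⁰ m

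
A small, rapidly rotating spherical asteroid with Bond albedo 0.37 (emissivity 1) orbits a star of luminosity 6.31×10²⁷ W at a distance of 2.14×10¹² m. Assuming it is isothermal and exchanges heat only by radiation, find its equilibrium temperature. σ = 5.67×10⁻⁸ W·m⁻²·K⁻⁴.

T ≈ 132 K

First find the stellar flux at distance d: S = L/(4πd²) = 6.31×10²⁷/(4π·(2.14×10¹²)²) = 109.6 W/m².
For an isothermal sphere, absorbed (1−a)S·πr² = emitted σ·4πr²·T⁴, so T⁴ = (1−a)S/(4σ).
T⁴ = 0.630·109.6/(4·5.67×10⁻⁸) = 3.046×10⁸ K⁴.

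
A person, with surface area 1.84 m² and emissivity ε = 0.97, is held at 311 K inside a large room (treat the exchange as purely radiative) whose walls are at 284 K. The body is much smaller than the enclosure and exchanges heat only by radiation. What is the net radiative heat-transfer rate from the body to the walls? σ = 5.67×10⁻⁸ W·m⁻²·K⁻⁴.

For a small grey body in a large enclosure: P_net = εσA(T_body⁴ − T_wall⁴).
A = 1.84 m²; T_body⁴ − T_wall⁴ = 9.355×10⁹ − 6.505×10⁹ = 2.850×10⁹ K⁴.
|P_net| = 0.97·5.67×10⁻⁸·1.840·2.850×10⁹.

P_net ≈ 288 W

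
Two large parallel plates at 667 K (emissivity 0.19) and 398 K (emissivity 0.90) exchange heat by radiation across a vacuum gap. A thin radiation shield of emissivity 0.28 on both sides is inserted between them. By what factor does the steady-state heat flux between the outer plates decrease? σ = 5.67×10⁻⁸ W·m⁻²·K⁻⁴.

factor ≈ 2.14

Without shield: q₀ = σΔ(T⁴)/(1/ε₁+1/ε₂−1) with denominator 5.374.
With shield the two gaps are in series; the resistances add: (1/ε₁+1/ε_s−1)+(1/ε_s+1/ε₂−1) = 7.835+3.683 = 11.52.
Heat-flux ratio q₀/q = 11.52/5.374.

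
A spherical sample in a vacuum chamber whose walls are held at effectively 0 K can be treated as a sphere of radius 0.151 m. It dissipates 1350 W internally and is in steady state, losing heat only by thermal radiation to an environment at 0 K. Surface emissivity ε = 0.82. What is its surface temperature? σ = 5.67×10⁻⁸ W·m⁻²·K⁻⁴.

T ≈ 564 K

Steady state: internal power = radiated power, P = εσA T⁴.
Radiating area A = 4πr² = 0.2865 m².
T⁴ = P/(εσA) = 1350/(0.82·5.67×10⁻⁸·0.2865) = 1.013×10¹¹ K⁴.
T = (1.013×10¹¹)^(1/4).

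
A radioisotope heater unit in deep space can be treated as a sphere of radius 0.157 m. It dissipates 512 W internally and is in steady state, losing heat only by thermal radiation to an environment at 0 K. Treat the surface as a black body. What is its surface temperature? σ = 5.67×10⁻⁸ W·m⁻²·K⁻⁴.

Steady state: internal power = radiated power, P = εσA T⁴.
Radiating area A = 4πr² = 0.3097 m².
T⁴ = P/(εσA) = 512/(1.0·5.67×10⁻⁸·0.3097) = 2.915×10¹⁰ K⁴.
T = (2.915×10¹⁰)^(1/4).

T ≈ 413 K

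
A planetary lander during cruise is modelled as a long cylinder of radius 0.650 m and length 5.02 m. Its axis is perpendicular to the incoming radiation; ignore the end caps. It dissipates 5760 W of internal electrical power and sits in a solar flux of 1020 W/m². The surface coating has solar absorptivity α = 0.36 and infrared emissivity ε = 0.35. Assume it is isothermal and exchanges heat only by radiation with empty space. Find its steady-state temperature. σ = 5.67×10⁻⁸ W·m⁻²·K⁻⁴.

T ≈ 376 K

At steady state, absorbed solar power + internal power = radiated power.
Absorbed: α·S·A_cross = 0.36·1020·6.526 = 2396 W (cross-section 2rL).
Total input = 2396 + 5760 = 8156 W.
Radiated: εσ·A_surf·T⁴ with A_surf = 2πrL = 20.50 m².
T⁴ = 8156/(0.35·5.67×10⁻⁸·20.50) = 2.005×10¹⁰ K⁴.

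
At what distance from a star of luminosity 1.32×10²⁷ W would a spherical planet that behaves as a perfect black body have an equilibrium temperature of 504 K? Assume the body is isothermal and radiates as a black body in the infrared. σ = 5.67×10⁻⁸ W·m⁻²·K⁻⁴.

d ≈ 8.47×10¹⁰ m

For an isothermal black-emitting sphere, (1−a)S·πr² = σ·4πr²·T⁴ ⇒ S = 4σT⁴/(1−a).
S = 4·5.67×10⁻⁸·(504)⁴/1.00 = 14630 W/m².
Flux falls as S = L/(4πd²), so d = √(L/(4πS)) = √(1.32×10²⁷/(4π·14630)).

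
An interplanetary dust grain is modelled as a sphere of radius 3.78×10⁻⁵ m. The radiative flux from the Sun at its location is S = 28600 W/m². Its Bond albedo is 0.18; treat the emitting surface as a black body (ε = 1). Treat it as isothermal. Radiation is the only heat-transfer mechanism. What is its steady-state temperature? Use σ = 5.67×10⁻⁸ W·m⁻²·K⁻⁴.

At equilibrium, absorbed power = emitted power.
Absorbing cross-section = πr² = 4.489×10⁻⁹ m²; emitting surface = 4πr² = 1.796×10⁻⁸ m² (ratio 4).
(1−a)S·A_cross = εσ·A_surf·T⁴  ⇒  T⁴ = (1−a)S/(4σ).
T⁴ = 0.820·28600/(4·5.67×10⁻⁸) = 1.034×10¹¹ K⁴.
T = (1.034×10¹¹)^(1/4).

T ≈ 567 K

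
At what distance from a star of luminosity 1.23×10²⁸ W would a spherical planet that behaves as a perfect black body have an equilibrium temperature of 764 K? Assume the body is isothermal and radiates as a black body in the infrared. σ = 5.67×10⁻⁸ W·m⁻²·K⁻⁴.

d ≈ 1.13×10¹¹ m

For an isothermal black-emitting sphere, (1−a)S·πr² = σ·4πr²·T⁴ ⇒ S = 4σT⁴/(1−a).
S = 4·5.67×10⁻⁸·(764)⁴/1.00 = 77270 W/m².
Flux falls as S = L/(4πd²), so d = √(L/(4πS)) = √(1.23×10²⁸/(4π·77270)).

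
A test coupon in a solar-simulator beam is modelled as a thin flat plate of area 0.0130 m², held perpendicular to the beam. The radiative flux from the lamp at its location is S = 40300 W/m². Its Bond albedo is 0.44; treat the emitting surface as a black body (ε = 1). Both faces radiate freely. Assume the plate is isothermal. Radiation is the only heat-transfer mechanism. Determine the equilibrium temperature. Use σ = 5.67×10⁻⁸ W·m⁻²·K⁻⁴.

T ≈ 668 K

At equilibrium, absorbed power = emitted power.
Absorbing cross-section = A = 0.01300 m²; emitting surface = 2A = 0.02600 m² (ratio 2).
(1−a)S·A_cross = εσ·A_surf·T⁴  ⇒  T⁴ = (1−a)S/(2σ).
T⁴ = 0.560·40300/(2·5.67×10⁻⁸) = 1.990×10¹¹ K⁴.
T = (1.990×10¹¹)^(1/4).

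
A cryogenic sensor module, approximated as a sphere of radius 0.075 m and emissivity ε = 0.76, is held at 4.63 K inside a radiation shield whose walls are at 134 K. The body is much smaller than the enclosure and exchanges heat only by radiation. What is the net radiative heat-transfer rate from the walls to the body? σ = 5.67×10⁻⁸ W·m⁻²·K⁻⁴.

P_net ≈ 0.982 W

For a small grey body in a large enclosure: P_net = εσA(T_body⁴ − T_wall⁴).
A = 4πr² = 0.07069 m²; T_body⁴ − T_wall⁴ = 459.5 − 3.224×10⁸ = -3.224×10⁸ K⁴.
|P_net| = 0.76·5.67×10⁻⁸·0.07069·3.224×10⁸.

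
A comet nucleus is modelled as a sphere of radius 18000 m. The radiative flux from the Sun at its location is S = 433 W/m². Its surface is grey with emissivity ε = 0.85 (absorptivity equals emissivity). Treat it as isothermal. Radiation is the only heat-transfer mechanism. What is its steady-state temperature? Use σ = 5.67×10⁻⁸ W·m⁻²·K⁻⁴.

T ≈ 209 K

At equilibrium, absorbed power = emitted power.
Absorbing cross-section = πr² = 1.018×10⁹ m²; emitting surface = 4πr² = 4.072×10⁹ m² (ratio 4).
εS·A_cross = εσ·A_surf·T⁴  ⇒  T⁴ = S/(4σ)   (ε cancels).
T⁴ = 433/(4·5.67×10⁻⁸) = 1.909×10⁹ K⁴.
T = (1.909×10⁹)^(1/4).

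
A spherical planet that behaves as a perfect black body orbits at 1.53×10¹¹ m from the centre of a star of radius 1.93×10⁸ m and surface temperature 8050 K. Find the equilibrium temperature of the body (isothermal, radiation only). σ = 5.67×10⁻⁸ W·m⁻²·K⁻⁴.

T ≈ 202 K

The star's surface emits σT_*⁴; at distance d the flux is S = σT_*⁴(R_*/d)².
S = 5.67×10⁻⁸·(8050)⁴·(1.93×10⁸/1.53×10¹¹)² = 378.9 W/m².
For an isothermal sphere T⁴ = (1−a)S/(4σ) = 1.671×10⁹ K⁴.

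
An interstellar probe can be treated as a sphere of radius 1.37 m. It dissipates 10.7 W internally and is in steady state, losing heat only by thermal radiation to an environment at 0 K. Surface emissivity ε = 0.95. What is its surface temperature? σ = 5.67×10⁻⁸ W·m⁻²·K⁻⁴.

T ≈ 53.9 K

Steady state: internal power = radiated power, P = εσA T⁴.
Radiating area A = 4πr² = 23.59 m².
T⁴ = P/(εσA) = 10.7/(0.95·5.67×10⁻⁸·23.59) = 8.422×10⁶ K⁴.
T = (8.422×10⁶)^(1/4).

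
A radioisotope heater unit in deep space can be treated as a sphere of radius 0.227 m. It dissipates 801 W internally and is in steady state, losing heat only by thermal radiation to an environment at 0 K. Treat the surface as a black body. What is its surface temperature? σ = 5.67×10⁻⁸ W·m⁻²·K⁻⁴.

Steady state: internal power = radiated power, P = εσA T⁴.
Radiating area A = 4πr² = 0.6475 m².
T⁴ = P/(εσA) = 801/(1.0·5.67×10⁻⁸·0.6475) = 2.182×10¹⁰ K⁴.
T = (2.182×10¹⁰)^(1/4).

T ≈ 384 K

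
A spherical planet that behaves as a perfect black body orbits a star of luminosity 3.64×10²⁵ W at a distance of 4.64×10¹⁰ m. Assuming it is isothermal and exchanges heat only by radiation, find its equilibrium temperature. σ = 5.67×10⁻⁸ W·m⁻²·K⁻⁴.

T ≈ 278 K

First find the stellar flux at distance d: S = L/(4πd²) = 3.64×10²⁵/(4π·(4.64×10¹⁰)²) = 1345 W/m².
For an isothermal sphere, absorbed (1−a)S·πr² = emitted σ·4πr²·T⁴, so T⁴ = (1−a)S/(4σ).
T⁴ = 1.00·1345/(4·5.67×10⁻⁸) = 5.932×10⁹ K⁴.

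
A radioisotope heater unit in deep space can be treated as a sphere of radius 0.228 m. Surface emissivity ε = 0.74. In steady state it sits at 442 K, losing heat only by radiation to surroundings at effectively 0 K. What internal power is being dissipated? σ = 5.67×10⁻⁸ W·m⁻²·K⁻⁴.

Steady state: P = εσA T⁴.
A = 4πr² = 0.6533 m²; T⁴ = (442)⁴ = 3.817×10¹⁰ K⁴.
P = 0.74 × 5.67×10⁻⁸ × 0.6533 × 3.817×10¹⁰.

P ≈ 1050 W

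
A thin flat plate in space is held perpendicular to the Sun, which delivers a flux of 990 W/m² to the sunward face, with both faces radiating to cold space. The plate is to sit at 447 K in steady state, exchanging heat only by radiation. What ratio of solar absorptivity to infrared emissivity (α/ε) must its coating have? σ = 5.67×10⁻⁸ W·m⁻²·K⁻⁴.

α/ε ≈ 4.57

Balance: αS·A = εσ·2A·T⁴ ⇒ α/ε = 2σT⁴/S.
α/ε = 2·5.67×10⁻⁸·(447)⁴/990 = 2·5.67×10⁻⁸·3.992×10¹⁰/990.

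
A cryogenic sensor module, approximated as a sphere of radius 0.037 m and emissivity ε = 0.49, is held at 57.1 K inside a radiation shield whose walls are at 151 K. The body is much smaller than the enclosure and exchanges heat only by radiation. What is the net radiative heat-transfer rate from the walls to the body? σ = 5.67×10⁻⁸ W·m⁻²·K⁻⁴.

For a small grey body in a large enclosure: P_net = εσA(T_body⁴ − T_wall⁴).
A = 4πr² = 0.01720 m²; T_body⁴ − T_wall⁴ = 1.063×10⁷ − 5.199×10⁸ = -5.093×10⁸ K⁴.
|P_net| = 0.49·5.67×10⁻⁸·0.01720·5.093×10⁸.

P_net ≈ 0.243 W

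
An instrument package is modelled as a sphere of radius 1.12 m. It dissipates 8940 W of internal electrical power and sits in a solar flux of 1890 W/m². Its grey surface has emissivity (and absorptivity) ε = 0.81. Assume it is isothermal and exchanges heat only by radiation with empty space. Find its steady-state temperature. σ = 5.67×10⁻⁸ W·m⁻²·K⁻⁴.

T ≈ 379 K

At steady state, absorbed solar power + internal power = radiated power.
Absorbed: α·S·A_cross = 0.81·1890·3.941 = 6033 W (cross-section πr²).
Total input = 6033 + 8940 = 14970 W.
Radiated: εσ·A_surf·T⁴ with A_surf = 4πr² = 15.76 m².
T⁴ = 14970/(0.81·5.67×10⁻⁸·15.76) = 2.068×10¹⁰ K⁴.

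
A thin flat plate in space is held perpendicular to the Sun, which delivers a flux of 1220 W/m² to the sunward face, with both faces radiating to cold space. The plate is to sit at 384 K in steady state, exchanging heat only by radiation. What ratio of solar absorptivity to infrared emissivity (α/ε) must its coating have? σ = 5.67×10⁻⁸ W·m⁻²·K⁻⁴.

Balance: αS·A = εσ·2A·T⁴ ⇒ α/ε = 2σT⁴/S.
α/ε = 2·5.67×10⁻⁸·(384)⁴/1220 = 2·5.67×10⁻⁸·2.174×10¹⁰/1220.

α/ε ≈ 2.02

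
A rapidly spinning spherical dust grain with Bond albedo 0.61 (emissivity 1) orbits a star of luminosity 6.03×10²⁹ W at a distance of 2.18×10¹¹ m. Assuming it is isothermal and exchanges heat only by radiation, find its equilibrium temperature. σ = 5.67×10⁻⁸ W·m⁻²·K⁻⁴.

T ≈ 1150 K

First find the stellar flux at distance d: S = L/(4πd²) = 6.03×10²⁹/(4π·(2.18×10¹¹)²) = 1.010×10⁶ W/m².
For an isothermal sphere, absorbed (1−a)S·πr² = emitted σ·4πr²·T⁴, so T⁴ = (1−a)S/(4σ).
T⁴ = 0.390·1.010×10⁶/(4·5.67×10⁻⁸) = 1.736×10¹² K⁴.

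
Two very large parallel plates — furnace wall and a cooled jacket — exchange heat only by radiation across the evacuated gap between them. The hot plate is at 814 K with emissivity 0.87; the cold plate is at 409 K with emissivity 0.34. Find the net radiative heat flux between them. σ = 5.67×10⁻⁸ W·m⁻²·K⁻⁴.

For two infinite grey parallel plates, q = σ(T₁⁴ − T₂⁴)/(1/ε₁ + 1/ε₂ − 1).
T₁⁴ − T₂⁴ = 4.390×10¹¹ − 2.798×10¹⁰ = 4.111×10¹¹ K⁴.
1/ε₁ + 1/ε₂ − 1 = 1.149 + 2.941 − 1 = 3.091.
q = 5.67×10⁻⁸ × 4.111×10¹¹ / 3.091.

q ≈ 7540 W/m²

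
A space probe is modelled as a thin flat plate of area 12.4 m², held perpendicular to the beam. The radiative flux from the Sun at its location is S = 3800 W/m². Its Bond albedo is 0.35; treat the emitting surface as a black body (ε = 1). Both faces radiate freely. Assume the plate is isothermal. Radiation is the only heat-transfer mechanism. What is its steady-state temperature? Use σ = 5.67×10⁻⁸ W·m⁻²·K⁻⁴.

T ≈ 384 K

At equilibrium, absorbed power = emitted power.
Absorbing cross-section = A = 12.40 m²; emitting surface = 2A = 24.80 m² (ratio 2).
(1−a)S·A_cross = εσ·A_surf·T⁴  ⇒  T⁴ = (1−a)S/(2σ).
T⁴ = 0.650·3800/(2·5.67×10⁻⁸) = 2.178×10¹⁰ K⁴.
T = (2.178×10¹⁰)^(1/4).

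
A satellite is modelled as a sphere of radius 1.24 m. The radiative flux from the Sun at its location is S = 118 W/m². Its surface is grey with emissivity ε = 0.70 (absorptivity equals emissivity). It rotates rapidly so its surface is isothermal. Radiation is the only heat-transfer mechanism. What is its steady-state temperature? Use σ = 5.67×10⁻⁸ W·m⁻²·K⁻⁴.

T ≈ 151 K

At equilibrium, absorbed power = emitted power.
Absorbing cross-section = πr² = 4.831 m²; emitting surface = 4πr² = 19.32 m² (ratio 4).
εS·A_cross = εσ·A_surf·T⁴  ⇒  T⁴ = S/(4σ)   (ε cancels).
T⁴ = 118/(4·5.67×10⁻⁸) = 5.203×10⁸ K⁴.
T = (5.203×10⁸)^(1/4).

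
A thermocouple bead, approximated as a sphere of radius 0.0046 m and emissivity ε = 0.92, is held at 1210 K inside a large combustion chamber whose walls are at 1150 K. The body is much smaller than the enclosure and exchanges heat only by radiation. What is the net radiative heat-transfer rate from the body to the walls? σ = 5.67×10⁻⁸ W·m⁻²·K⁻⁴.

P_net ≈ 5.47 W

For a small grey body in a large enclosure: P_net = εσA(T_body⁴ − T_wall⁴).
A = 4πr² = 2.659×10⁻⁴ m²; T_body⁴ − T_wall⁴ = 2.144×10¹² − 1.749×10¹² = 3.946×10¹¹ K⁴.
|P_net| = 0.92·5.67×10⁻⁸·2.659×10⁻⁴·3.946×10¹¹.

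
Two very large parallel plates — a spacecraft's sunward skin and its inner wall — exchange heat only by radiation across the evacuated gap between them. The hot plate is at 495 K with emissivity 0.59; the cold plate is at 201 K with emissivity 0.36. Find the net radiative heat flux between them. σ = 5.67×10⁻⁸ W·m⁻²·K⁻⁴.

q ≈ 954 W/m²

For two infinite grey parallel plates, q = σ(T₁⁴ − T₂⁴)/(1/ε₁ + 1/ε₂ − 1).
T₁⁴ − T₂⁴ = 6.004×10¹⁰ − 1.632×10⁹ = 5.841×10¹⁰ K⁴.
1/ε₁ + 1/ε₂ − 1 = 1.695 + 2.778 − 1 = 3.473.
q = 5.67×10⁻⁸ × 5.841×10¹⁰ / 3.473.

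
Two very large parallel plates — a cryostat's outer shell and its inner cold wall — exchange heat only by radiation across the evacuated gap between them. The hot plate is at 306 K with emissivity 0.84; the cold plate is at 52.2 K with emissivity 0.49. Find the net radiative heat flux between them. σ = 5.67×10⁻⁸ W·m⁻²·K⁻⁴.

For two infinite grey parallel plates, q = σ(T₁⁴ − T₂⁴)/(1/ε₁ + 1/ε₂ − 1).
T₁⁴ − T₂⁴ = 8.768×10⁹ − 7.425×10⁶ = 8.760×10⁹ K⁴.
1/ε₁ + 1/ε₂ − 1 = 1.190 + 2.041 − 1 = 2.231.
q = 5.67×10⁻⁸ × 8.760×10⁹ / 2.231.

q ≈ 223 W/m²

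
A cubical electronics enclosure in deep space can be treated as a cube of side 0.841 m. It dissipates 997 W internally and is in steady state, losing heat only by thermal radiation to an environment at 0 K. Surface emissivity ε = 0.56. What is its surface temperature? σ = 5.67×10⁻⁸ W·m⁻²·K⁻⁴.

Steady state: internal power = radiated power, P = εσA T⁴.
Radiating area A = 6L² = 4.244 m².
T⁴ = P/(εσA) = 997/(0.56·5.67×10⁻⁸·4.244) = 7.399×10⁹ K⁴.
T = (7.399×10⁹)^(1/4).

T ≈ 293 K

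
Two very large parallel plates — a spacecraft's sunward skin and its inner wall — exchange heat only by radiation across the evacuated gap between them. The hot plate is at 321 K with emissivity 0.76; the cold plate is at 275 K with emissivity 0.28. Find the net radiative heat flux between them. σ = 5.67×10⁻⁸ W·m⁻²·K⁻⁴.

q ≈ 71.4 W/m²

For two infinite grey parallel plates, q = σ(T₁⁴ − T₂⁴)/(1/ε₁ + 1/ε₂ − 1).
T₁⁴ − T₂⁴ = 1.062×10¹⁰ − 5.719×10⁹ = 4.898×10⁹ K⁴.
1/ε₁ + 1/ε₂ − 1 = 1.316 + 3.571 − 1 = 3.887.
q = 5.67×10⁻⁸ × 4.898×10⁹ / 3.887.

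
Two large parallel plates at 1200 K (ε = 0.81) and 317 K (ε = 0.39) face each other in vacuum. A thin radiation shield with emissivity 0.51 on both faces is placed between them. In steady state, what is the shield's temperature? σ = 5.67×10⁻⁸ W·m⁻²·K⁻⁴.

In steady state the net flux on the hot side equals that on the cold side.
σ(T₁⁴−T_s⁴)/D₁ = σ(T_s⁴−T₂⁴)/D₂, with D₁ = 1/ε₁+1/ε_s−1 = 2.195, D₂ = 1/ε_s+1/ε₂−1 = 3.525.
Solve for T_s⁴: T_s⁴ = (D₂·T₁⁴ + D₁·T₂⁴)/(D₁+D₂) = 1.282×10¹² K⁴.

T_s ≈ 1060 K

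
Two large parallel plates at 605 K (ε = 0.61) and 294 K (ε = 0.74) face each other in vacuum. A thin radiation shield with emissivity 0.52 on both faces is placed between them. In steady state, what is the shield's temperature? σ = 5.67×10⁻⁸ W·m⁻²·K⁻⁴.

In steady state the net flux on the hot side equals that on the cold side.
σ(T₁⁴−T_s⁴)/D₁ = σ(T_s⁴−T₂⁴)/D₂, with D₁ = 1/ε₁+1/ε_s−1 = 2.562, D₂ = 1/ε_s+1/ε₂−1 = 2.274.
Solve for T_s⁴: T_s⁴ = (D₂·T₁⁴ + D₁·T₂⁴)/(D₁+D₂) = 6.696×10¹⁰ K⁴.

T_s ≈ 509 K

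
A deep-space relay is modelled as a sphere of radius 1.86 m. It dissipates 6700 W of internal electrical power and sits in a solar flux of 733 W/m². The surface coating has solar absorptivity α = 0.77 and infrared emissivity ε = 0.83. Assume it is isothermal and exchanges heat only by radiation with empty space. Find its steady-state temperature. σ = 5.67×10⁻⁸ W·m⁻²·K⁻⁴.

T ≈ 281 K

At steady state, absorbed solar power + internal power = radiated power.
Absorbed: α·S·A_cross = 0.77·733·10.87 = 6134 W (cross-section πr²).
Total input = 6134 + 6700 = 12830 W.
Radiated: εσ·A_surf·T⁴ with A_surf = 4πr² = 43.47 m².
T⁴ = 12830/(0.83·5.67×10⁻⁸·43.47) = 6.273×10⁹ K⁴.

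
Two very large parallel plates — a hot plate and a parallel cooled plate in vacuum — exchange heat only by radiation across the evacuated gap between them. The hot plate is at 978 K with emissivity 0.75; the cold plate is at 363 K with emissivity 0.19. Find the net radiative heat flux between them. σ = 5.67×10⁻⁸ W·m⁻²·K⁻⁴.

For two infinite grey parallel plates, q = σ(T₁⁴ − T₂⁴)/(1/ε₁ + 1/ε₂ − 1).
T₁⁴ − T₂⁴ = 9.149×10¹¹ − 1.736×10¹⁰ = 8.975×10¹¹ K⁴.
1/ε₁ + 1/ε₂ − 1 = 1.333 + 5.263 − 1 = 5.596.
q = 5.67×10⁻⁸ × 8.975×10¹¹ / 5.596.

q ≈ 9090 W/m²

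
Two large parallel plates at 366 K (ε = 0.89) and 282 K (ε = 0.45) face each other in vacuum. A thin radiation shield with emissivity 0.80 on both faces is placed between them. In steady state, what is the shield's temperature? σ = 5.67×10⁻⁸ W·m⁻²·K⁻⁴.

T_s ≈ 343 K

In steady state the net flux on the hot side equals that on the cold side.
σ(T₁⁴−T_s⁴)/D₁ = σ(T_s⁴−T₂⁴)/D₂, with D₁ = 1/ε₁+1/ε_s−1 = 1.374, D₂ = 1/ε_s+1/ε₂−1 = 2.472.
Solve for T_s⁴: T_s⁴ = (D₂·T₁⁴ + D₁·T₂⁴)/(D₁+D₂) = 1.379×10¹⁰ K⁴.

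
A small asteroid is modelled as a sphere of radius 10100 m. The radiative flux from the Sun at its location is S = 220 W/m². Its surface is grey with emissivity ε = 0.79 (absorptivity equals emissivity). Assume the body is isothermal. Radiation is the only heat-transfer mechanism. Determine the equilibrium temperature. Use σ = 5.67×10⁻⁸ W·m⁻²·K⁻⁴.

At equilibrium, absorbed power = emitted power.
Absorbing cross-section = πr² = 3.205×10⁸ m²; emitting surface = 4πr² = 1.282×10⁹ m² (ratio 4).
εS·A_cross = εσ·A_surf·T⁴  ⇒  T⁴ = S/(4σ)   (ε cancels).
T⁴ = 220/(4·5.67×10⁻⁸) = 9.700×10⁸ K⁴.
T = (9.700×10⁸)^(1/4).

T ≈ 176 K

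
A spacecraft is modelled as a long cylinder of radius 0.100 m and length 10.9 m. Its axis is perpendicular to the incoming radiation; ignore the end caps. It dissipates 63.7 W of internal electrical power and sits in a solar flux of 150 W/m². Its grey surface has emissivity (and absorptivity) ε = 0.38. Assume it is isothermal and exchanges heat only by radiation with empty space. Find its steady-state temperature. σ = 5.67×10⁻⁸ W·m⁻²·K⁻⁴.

T ≈ 189 K

At steady state, absorbed solar power + internal power = radiated power.
Absorbed: α·S·A_cross = 0.38·150·2.180 = 124.3 W (cross-section 2rL).
Total input = 124.3 + 63.7 = 188.0 W.
Radiated: εσ·A_surf·T⁴ with A_surf = 2πrL = 6.849 m².
T⁴ = 188.0/(0.38·5.67×10⁻⁸·6.849) = 1.274×10⁹ K⁴.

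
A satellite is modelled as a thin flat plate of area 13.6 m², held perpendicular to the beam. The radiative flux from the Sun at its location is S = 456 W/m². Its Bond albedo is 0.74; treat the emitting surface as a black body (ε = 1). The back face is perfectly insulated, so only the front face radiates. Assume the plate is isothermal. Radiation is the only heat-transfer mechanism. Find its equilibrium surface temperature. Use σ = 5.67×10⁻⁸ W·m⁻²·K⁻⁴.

At equilibrium, absorbed power = emitted power.
Absorbing cross-section = A = 13.60 m²; emitting surface = A = 13.60 m² (ratio 1).
(1−a)S·A_cross = εσ·A_surf·T⁴  ⇒  T⁴ = (1−a)S/(1σ).
T⁴ = 0.260·456/(1·5.67×10⁻⁸) = 2.091×10⁹ K⁴.
T = (2.091×10⁹)^(1/4).

T ≈ 214 K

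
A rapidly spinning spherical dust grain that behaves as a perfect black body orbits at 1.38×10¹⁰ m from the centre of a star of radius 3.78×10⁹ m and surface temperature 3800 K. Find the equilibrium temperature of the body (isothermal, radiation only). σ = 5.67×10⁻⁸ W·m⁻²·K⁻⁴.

The star's surface emits σT_*⁴; at distance d the flux is S = σT_*⁴(R_*/d)².
S = 5.67×10⁻⁸·(3800)⁴·(3.78×10⁹/1.38×10¹⁰)² = 8.870×10⁵ W/m².
For an isothermal sphere T⁴ = (1−a)S/(4σ) = 3.911×10¹² K⁴.

T ≈ 1410 K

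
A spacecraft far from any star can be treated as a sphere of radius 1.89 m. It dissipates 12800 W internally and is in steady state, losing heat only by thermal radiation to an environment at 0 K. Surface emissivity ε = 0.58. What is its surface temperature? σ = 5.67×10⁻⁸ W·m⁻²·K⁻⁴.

Steady state: internal power = radiated power, P = εσA T⁴.
Radiating area A = 4πr² = 44.89 m².
T⁴ = P/(εσA) = 12800/(0.58·5.67×10⁻⁸·44.89) = 8.671×10⁹ K⁴.
T = (8.671×10⁹)^(1/4).

T ≈ 305 K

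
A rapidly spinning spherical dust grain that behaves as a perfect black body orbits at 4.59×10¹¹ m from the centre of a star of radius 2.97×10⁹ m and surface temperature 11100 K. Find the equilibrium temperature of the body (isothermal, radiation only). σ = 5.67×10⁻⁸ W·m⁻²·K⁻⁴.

T ≈ 631 K

The star's surface emits σT_*⁴; at distance d the flux is S = σT_*⁴(R_*/d)².
S = 5.67×10⁻⁸·(11100)⁴·(2.97×10⁹/4.59×10¹¹)² = 36040 W/m².
For an isothermal sphere T⁴ = (1−a)S/(4σ) = 1.589×10¹¹ K⁴.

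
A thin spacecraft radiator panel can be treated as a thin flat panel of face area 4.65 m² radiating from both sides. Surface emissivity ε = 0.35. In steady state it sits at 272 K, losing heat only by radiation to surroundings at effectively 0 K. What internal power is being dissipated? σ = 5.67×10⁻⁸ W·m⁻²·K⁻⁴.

Steady state: P = εσA T⁴.
A = 2·4.65 = 9.300 m²; T⁴ = (272)⁴ = 5.474×10⁹ K⁴.
P = 0.35 × 5.67×10⁻⁸ × 9.300 × 5.474×10⁹.

P ≈ 1010 W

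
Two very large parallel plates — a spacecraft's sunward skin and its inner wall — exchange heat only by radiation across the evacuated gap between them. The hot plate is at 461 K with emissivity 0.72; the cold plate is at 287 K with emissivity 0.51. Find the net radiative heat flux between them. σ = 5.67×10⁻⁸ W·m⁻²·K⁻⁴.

For two infinite grey parallel plates, q = σ(T₁⁴ − T₂⁴)/(1/ε₁ + 1/ε₂ − 1).
T₁⁴ − T₂⁴ = 4.517×10¹⁰ − 6.785×10⁹ = 3.838×10¹⁰ K⁴.
1/ε₁ + 1/ε₂ − 1 = 1.389 + 1.961 − 1 = 2.350.
q = 5.67×10⁻⁸ × 3.838×10¹⁰ / 2.350.

q ≈ 926 W/m²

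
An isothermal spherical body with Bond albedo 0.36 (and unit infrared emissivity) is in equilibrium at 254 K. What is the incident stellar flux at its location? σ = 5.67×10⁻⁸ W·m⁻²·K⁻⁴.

(1−a)S·πr² = σ·4πr²·T⁴ ⇒ S = 4σT⁴/(1−a).
S = 4·5.67×10⁻⁸·4.162×10⁹/0.640.

S ≈ 1480 W/m²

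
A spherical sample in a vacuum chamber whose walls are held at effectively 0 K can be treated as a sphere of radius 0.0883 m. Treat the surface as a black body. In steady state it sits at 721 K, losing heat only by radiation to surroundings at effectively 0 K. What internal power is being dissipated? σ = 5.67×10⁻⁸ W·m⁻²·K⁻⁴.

P ≈ 1500 W

Steady state: P = εσA T⁴.
A = 4πr² = 0.09798 m²; T⁴ = (721)⁴ = 2.702×10¹¹ K⁴.
P = 1.0 × 5.67×10⁻⁸ × 0.09798 × 2.702×10¹¹.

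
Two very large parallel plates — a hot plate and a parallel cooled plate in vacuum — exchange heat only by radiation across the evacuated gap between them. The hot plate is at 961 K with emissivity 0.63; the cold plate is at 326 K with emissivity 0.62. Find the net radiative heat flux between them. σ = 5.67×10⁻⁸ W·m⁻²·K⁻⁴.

For two infinite grey parallel plates, q = σ(T₁⁴ − T₂⁴)/(1/ε₁ + 1/ε₂ − 1).
T₁⁴ − T₂⁴ = 8.529×10¹¹ − 1.129×10¹⁰ = 8.416×10¹¹ K⁴.
1/ε₁ + 1/ε₂ − 1 = 1.587 + 1.613 − 1 = 2.200.
q = 5.67×10⁻⁸ × 8.416×10¹¹ / 2.200.

q ≈ 21700 W/m²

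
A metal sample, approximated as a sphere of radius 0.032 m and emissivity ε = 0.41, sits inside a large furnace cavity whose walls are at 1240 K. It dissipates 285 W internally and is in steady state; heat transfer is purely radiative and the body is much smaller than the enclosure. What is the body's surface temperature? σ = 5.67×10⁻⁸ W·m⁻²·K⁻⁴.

T ≈ 1350 K

For a small grey body in a large enclosure, net radiated power = εσA(T⁴ − T_w⁴).
Steady state: P = εσA(T⁴ − T_w⁴) with A = 4πr² = 0.01287 m².
T⁴ = P/(εσA) + T_w⁴ = 285/(0.41·5.67×10⁻⁸·0.01287) + (1240)⁴
    = 9.527×10¹¹ + 2.364×10¹² = 3.317×10¹² K⁴.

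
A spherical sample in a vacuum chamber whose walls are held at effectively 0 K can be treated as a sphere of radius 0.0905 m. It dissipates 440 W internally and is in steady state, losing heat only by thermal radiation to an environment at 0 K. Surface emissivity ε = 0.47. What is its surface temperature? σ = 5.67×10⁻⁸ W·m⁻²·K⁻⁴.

Steady state: internal power = radiated power, P = εσA T⁴.
Radiating area A = 4πr² = 0.1029 m².
T⁴ = P/(εσA) = 440/(0.47·5.67×10⁻⁸·0.1029) = 1.604×10¹¹ K⁴.
T = (1.604×10¹¹)^(1/4).

T ≈ 633 K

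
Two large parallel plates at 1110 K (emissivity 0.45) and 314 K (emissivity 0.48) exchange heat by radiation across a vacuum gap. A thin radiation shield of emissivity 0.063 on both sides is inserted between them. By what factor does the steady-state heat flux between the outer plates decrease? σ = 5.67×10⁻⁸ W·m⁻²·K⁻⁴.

Without shield: q₀ = σΔ(T⁴)/(1/ε₁+1/ε₂−1) with denominator 3.306.
With shield the two gaps are in series; the resistances add: (1/ε₁+1/ε_s−1)+(1/ε_s+1/ε₂−1) = 17.10+16.96 = 34.05.
Heat-flux ratio q₀/q = 34.05/3.306.

factor ≈ 10.3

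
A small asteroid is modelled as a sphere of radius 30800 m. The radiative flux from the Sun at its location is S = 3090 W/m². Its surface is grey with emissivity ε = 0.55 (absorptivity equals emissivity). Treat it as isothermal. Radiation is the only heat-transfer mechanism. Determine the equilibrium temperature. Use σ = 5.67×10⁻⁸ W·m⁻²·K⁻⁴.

T ≈ 342 K

At equilibrium, absorbed power = emitted power.
Absorbing cross-section = πr² = 2.980×10⁹ m²; emitting surface = 4πr² = 1.192×10¹⁰ m² (ratio 4).
εS·A_cross = εσ·A_surf·T⁴  ⇒  T⁴ = S/(4σ)   (ε cancels).
T⁴ = 3090/(4·5.67×10⁻⁸) = 1.362×10¹⁰ K⁴.
T = (1.362×10¹⁰)^(1/4).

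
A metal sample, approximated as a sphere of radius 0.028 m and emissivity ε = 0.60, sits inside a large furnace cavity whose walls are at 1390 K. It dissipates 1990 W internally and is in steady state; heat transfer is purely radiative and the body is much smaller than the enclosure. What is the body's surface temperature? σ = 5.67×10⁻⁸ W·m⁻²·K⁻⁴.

For a small grey body in a large enclosure, net radiated power = εσA(T⁴ − T_w⁴).
Steady state: P = εσA(T⁴ − T_w⁴) with A = 4πr² = 0.009852 m².
T⁴ = P/(εσA) + T_w⁴ = 1990/(0.60·5.67×10⁻⁸·0.009852) + (1390)⁴
    = 5.937×10¹² + 3.733×10¹² = 9.670×10¹² K⁴.

T ≈ 1760 K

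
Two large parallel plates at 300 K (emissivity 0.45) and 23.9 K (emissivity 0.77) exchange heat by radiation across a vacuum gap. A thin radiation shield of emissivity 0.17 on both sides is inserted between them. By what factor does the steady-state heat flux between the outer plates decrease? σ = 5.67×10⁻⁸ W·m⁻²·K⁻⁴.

Without shield: q₀ = σΔ(T⁴)/(1/ε₁+1/ε₂−1) with denominator 2.521.
With shield the two gaps are in series; the resistances add: (1/ε₁+1/ε_s−1)+(1/ε_s+1/ε₂−1) = 7.105+6.181 = 13.29.
Heat-flux ratio q₀/q = 13.29/2.521.

factor ≈ 5.27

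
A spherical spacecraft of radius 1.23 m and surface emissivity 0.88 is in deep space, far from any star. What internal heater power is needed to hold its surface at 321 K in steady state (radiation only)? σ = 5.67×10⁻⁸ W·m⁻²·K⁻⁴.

P ≈ 10100 W

P = εσ·4πr²·T⁴.
4πr² = 19.01 m²; T⁴ = 1.062×10¹⁰ K⁴.
P = 0.88·5.67×10⁻⁸·19.01·1.062×10¹⁰.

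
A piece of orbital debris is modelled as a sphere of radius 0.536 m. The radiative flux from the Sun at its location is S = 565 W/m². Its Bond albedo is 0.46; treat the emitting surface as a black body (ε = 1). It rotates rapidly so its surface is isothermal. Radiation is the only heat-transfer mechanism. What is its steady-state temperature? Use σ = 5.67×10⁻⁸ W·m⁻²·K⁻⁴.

T ≈ 192 K

At equilibrium, absorbed power = emitted power.
Absorbing cross-section = πr² = 0.9026 m²; emitting surface = 4πr² = 3.610 m² (ratio 4).
(1−a)S·A_cross = εσ·A_surf·T⁴  ⇒  T⁴ = (1−a)S/(4σ).
T⁴ = 0.540·565/(4·5.67×10⁻⁸) = 1.345×10⁹ K⁴.
T = (1.345×10⁹)^(1/4).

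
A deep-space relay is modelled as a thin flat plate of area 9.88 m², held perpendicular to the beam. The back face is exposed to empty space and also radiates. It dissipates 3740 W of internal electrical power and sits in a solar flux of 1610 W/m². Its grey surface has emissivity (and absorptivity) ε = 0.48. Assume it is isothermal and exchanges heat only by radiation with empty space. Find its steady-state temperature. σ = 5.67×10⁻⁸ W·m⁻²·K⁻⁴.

T ≈ 381 K

At steady state, absorbed solar power + internal power = radiated power.
Absorbed: α·S·A_cross = 0.48·1610·9.880 = 7635 W (cross-section A).
Total input = 7635 + 3740 = 11380 W.
Radiated: εσ·A_surf·T⁴ with A_surf = 2A = 19.76 m².
T⁴ = 11380/(0.48·5.67×10⁻⁸·19.76) = 2.115×10¹⁰ K⁴.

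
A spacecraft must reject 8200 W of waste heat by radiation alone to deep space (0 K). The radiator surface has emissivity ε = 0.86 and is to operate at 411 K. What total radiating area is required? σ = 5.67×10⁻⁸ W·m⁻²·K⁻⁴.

P = εσA T⁴ ⇒ A = P/(εσT⁴).
T⁴ = 2.853×10¹⁰ K⁴.
A = 8200/(0.86 × 5.67×10⁻⁸ × 2.853×10¹⁰).

A ≈ 5.89 m²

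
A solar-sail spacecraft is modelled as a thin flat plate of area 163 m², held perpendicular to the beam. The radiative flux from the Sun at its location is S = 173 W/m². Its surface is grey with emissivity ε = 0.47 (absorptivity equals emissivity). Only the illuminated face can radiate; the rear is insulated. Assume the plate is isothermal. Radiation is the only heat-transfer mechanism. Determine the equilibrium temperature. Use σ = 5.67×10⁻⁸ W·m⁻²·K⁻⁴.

At equilibrium, absorbed power = emitted power.
Absorbing cross-section = A = 163.0 m²; emitting surface = A = 163.0 m² (ratio 1).
εS·A_cross = εσ·A_surf·T⁴  ⇒  T⁴ = S/(1σ)   (ε cancels).
T⁴ = 173/(1·5.67×10⁻⁸) = 3.051×10⁹ K⁴.
T = (3.051×10⁹)^(1/4).

T ≈ 235 K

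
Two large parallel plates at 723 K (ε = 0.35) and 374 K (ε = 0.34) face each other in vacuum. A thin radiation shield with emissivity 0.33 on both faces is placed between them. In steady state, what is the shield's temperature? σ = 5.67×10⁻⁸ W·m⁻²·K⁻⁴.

T_s ≈ 620 K

In steady state the net flux on the hot side equals that on the cold side.
σ(T₁⁴−T_s⁴)/D₁ = σ(T_s⁴−T₂⁴)/D₂, with D₁ = 1/ε₁+1/ε_s−1 = 4.887, D₂ = 1/ε_s+1/ε₂−1 = 4.971.
Solve for T_s⁴: T_s⁴ = (D₂·T₁⁴ + D₁·T₂⁴)/(D₁+D₂) = 1.475×10¹¹ K⁴.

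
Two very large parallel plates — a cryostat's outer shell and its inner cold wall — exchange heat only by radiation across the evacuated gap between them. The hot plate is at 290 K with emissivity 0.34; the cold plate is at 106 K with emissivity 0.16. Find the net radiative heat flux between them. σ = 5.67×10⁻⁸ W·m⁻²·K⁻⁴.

For two infinite grey parallel plates, q = σ(T₁⁴ − T₂⁴)/(1/ε₁ + 1/ε₂ − 1).
T₁⁴ − T₂⁴ = 7.073×10⁹ − 1.262×10⁸ = 6.947×10⁹ K⁴.
1/ε₁ + 1/ε₂ − 1 = 2.941 + 6.250 − 1 = 8.191.
q = 5.67×10⁻⁸ × 6.947×10⁹ / 8.191.

q ≈ 48.1 W/m²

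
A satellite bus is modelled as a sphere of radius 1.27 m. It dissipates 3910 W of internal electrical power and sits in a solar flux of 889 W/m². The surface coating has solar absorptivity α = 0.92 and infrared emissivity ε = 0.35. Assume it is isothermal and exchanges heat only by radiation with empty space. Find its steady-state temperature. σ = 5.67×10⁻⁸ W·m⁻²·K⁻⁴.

T ≈ 376 K

At steady state, absorbed solar power + internal power = radiated power.
Absorbed: α·S·A_cross = 0.92·889·5.067 = 4144 W (cross-section πr²).
Total input = 4144 + 3910 = 8054 W.
Radiated: εσ·A_surf·T⁴ with A_surf = 4πr² = 20.27 m².
T⁴ = 8054/(0.35·5.67×10⁻⁸·20.27) = 2.002×10¹⁰ K⁴.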